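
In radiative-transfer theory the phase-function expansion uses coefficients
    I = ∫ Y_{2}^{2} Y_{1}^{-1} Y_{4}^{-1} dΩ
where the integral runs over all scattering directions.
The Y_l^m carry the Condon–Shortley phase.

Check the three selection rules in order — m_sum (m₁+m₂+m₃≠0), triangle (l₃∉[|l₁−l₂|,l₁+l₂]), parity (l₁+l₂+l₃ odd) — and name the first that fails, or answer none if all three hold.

Σmᵢ = 0  ✓
l₃∈[|l₁−l₂|,l₁+l₂]=[1,3] required, l₃=4 fails  ✗
Σlᵢ = 7 ⇒ odd

triangle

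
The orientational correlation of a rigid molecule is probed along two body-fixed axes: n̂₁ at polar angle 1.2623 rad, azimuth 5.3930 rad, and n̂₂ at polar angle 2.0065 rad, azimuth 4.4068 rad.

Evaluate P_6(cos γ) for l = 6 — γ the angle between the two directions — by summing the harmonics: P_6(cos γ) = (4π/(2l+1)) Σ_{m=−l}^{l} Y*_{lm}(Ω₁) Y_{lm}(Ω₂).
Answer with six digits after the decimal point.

0.220060

Expand P_6 via completeness: Σ_{m} conj(Y_{6,m}) at Ω₁ times Y_{6,m} at Ω₂ —
  m=-6: Y*=(0.212554, 0.292307)  Y=(0.069655, -0.258985)  product (0.090509, -0.034688)
  m=-5: Y*=(-0.103131, 0.385411)  Y=(0.432107, -0.018528)  product (-0.037423, 0.168450)
  m=-4: Y*=(-0.003781, 0.001685)  Y=(0.078942, 0.217313)  product (-0.000665, -0.000689)
  m=-3: Y*=(0.302734, 0.154174)  Y=(0.169173, -0.129685)  product (0.071208, -0.013178)
  m=-2: Y*=(0.023309, 0.109590)  Y=(0.254125, 0.178059)  product (-0.013590, 0.032000)
  m=-1: Y*=(0.188602, -0.232936)  Y=(0.033353, -0.105723)  product (-0.018336, -0.027709)
  m=+0: Y*=(0.138816, -0.000000)  Y=(0.318747, 0.000000)  product (0.044247, 0.000000)
  m=+1: Y*=(-0.188602, -0.232936)  Y=(-0.033353, -0.105723)  product (-0.018336, 0.027709)
  m=+2: Y*=(0.023309, -0.109590)  Y=(0.254125, -0.178059)  product (-0.013590, -0.032000)
  m=+3: Y*=(-0.302734, 0.154174)  Y=(-0.169173, -0.129685)  product (0.071208, 0.013178)
  m=+4: Y*=(-0.003781, -0.001685)  Y=(0.078942, -0.217313)  product (-0.000665, 0.000689)
  m=+5: Y*=(0.103131, 0.385411)  Y=(-0.432107, -0.018528)  product (-0.037423, -0.168450)
  m=+6: Y*=(0.212554, -0.292307)  Y=(0.069655, 0.258985)  product (0.090509, 0.034688)
Σ over m = (0.227653, -0.000000); ×(4π/13) → (0.220060, -0.000000). Real part: 0.220060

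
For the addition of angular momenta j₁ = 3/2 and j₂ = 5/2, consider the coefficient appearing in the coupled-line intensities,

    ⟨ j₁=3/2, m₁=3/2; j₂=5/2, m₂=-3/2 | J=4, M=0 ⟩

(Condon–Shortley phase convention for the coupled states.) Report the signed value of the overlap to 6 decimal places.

+0.267261

triangle: 0!·3!·5!/9! = 720/362880
(j±m)!: 3!·0!·1!·4!·4!·4! = 82944
prefactor² = (2J+1)·Δ·N² = 10368/7
  k=0: +1/(0!·0!·0!·1!·3!·4!) = 1/144
Σ = 1/144  ⇒  CG² = 10368/7·(1/144)² = 1/14
CG = +√(1/14) = +0.267261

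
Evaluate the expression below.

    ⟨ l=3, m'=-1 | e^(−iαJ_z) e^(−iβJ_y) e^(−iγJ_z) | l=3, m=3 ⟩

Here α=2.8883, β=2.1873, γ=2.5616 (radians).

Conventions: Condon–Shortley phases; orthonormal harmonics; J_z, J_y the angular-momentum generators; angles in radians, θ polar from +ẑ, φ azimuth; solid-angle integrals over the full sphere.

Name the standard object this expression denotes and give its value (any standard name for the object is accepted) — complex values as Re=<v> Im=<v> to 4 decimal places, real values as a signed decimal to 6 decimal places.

This is a Wigner D-matrix element — the rotation-matrix element ⟨l m'| R(α,β,γ) |l m⟩ in the angular-momentum basis.
D^3_{-1,3}(2.8883,2.1873,2.5616) = e^{-i·-1·2.8883}·d^3_{-1,3}(2.1873)·e^{-i·3·2.5616}. Compute d first:
c=cos(2.187300/2)=0.459246, s=sin(2.187300/2)=0.888309; N=√[2·24·720·1]=185.903201
The bounds max(0,m−m')=4 and min(l+m,l−m')=4 give 1 term
  k=4: (−1)^0·185.9032/(48)·0.4592^2·0.8883^4 = +0.508619
d^3_{-1,3}(2.1873) = +0.508619
Phases: e^{-i·(-1)·2.8883}=-0.968093+0.250593i, e^{-i·(3)·2.5616}=+0.168376-0.985723i ⇒ D=+0.042730+0.506821i

Wigner D-matrix element, Re=0.0427 Im=0.5068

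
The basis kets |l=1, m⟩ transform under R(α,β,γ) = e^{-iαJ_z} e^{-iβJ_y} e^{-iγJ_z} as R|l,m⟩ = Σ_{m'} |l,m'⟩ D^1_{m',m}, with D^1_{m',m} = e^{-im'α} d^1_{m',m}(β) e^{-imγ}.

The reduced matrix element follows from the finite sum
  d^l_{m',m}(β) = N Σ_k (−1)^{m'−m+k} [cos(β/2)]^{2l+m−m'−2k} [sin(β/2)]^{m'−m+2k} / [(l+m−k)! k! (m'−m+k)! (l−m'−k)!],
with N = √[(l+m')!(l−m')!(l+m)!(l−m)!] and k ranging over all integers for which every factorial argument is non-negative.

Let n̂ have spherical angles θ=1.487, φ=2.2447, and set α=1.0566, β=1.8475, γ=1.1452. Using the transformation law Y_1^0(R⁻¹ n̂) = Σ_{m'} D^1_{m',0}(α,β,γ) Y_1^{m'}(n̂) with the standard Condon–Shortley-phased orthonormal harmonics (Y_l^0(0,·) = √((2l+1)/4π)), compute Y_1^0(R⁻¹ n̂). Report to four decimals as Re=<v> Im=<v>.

Re=0.1637 Im=0.0000

Need the full column D^1_{m',0} for m'=−1..1 at α=1.0566, β=1.8475, γ=1.1452.
cos(β/2)=0.602832, sin(β/2)=0.797868
d^1_{-1,0}: single k=1 term ⇒ +0.680209;  D = +0.334551+0.592250i
d^1_{0,0}: k∈[0..1] ⇒ +0.363407 -0.636593 = -0.273186;  D = -0.273186+0.000000i
d^1_{1,0}: single k=0 term ⇒ -0.680209;  D = -0.334551+0.592250i
Y_1^{m'}(θ=1.487,φ=2.2447) and Σ D·Y over m':
  (+0.3346+0.5923i)·(-0.2148-0.2690i)  (-0.2732+0.0000i)·(+0.0409+0.0000i)  (-0.3346+0.5923i)·(+0.2148-0.2690i)
Y_1^0(R⁻¹ n̂) = +0.163727+0.000000i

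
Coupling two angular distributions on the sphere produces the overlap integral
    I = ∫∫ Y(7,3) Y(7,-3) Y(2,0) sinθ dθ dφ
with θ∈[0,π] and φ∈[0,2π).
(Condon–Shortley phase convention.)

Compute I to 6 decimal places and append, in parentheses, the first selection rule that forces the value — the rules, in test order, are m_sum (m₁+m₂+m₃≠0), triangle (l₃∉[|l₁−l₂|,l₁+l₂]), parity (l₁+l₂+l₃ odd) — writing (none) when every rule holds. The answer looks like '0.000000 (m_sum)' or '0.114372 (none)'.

-0.082772 (none)

Rules hold: Σm=0, L=16 even, 0≤2≤14.
N = 15·15·5 = 1125
Δ = 12!·2!·2!/17! = 1/185640
Racah Σ t=5..7: t=5:−1/2419200 t=6:+1/518400 t=7:−1/2419200 = 1/907200
⇒ 3j(7 7 2; 0 0 0)² = 56/3315, sgn +1
Racah Σ t=2..4: t=2:+1/29030400 t=3:−1/2177280 t=4:+1/3870720 = -29/174182400
⇒ 3j(7 7 2; 3 -3 0)² = 841/185640, sgn -1
4πI² = N·(3j₀)²·(3jₘ)² = 4205/48841
I = -1·√(0.0860957/4π) = -0.08277245
No selection rule forces the value: the integral is nonzero (none).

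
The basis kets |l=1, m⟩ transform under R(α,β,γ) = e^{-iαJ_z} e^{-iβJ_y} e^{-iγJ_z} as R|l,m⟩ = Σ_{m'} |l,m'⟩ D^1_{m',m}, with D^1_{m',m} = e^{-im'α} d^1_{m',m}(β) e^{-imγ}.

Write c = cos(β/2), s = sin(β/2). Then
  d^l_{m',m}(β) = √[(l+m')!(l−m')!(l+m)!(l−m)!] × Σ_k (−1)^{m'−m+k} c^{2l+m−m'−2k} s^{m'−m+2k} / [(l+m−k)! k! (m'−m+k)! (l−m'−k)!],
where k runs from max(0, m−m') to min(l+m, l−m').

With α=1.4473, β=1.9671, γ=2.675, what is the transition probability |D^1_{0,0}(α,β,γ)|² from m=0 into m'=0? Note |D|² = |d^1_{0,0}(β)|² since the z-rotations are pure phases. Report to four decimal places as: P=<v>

P=0.1490

First d^1_{0,0}(β=1.9671), then the phase factors e^{-i(0)α} and e^{-i(0)γ}:
c=cos(1.967100/2)=0.554071, s=sin(1.967100/2)=0.832470; N=√[1·1·1·1]=1.000000
The bounds max(0,m−m')=0 and min(l+m,l−m')=1 give 2 terms
  k=0: (−1)^0·1.0000/(1)·0.5541^2·0.8325^0 = +0.306994
  k=1: (−1)^1·1.0000/(1)·0.5541^0·0.8325^2 = -0.693006
d^1_{0,0}(1.9671) = +0.306994 -0.693006 = -0.386011
|D^1_{0,0}|² = |d^1_{0,0}(β)|² = (-0.386011)² = 0.149005 (the z-rotation phases have unit modulus)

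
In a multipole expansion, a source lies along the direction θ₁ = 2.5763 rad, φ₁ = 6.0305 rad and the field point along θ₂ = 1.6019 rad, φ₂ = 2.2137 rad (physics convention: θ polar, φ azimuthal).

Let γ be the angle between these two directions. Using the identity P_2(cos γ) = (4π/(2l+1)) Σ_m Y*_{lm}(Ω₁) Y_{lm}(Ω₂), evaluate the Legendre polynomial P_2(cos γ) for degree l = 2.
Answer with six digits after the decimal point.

Summing Y*_{l m}(θ₁,φ₁)·Y_{l m}(θ₂,φ₂) over m ∈ [−2, 2]; prefactor 4π/(2·2+1) = 2.513274:
  [-2]  conj(Y_{2,-2})(Ω₁) = 0.09698 - 0.05366j ; Y_{2,-2}(Ω₂) = -0.10849 + 0.37034j ; Δ = 0.00935 + 0.04174j
  [-1]  conj(Y_{2,-1})(Ω₁) = -0.33835 + 0.08736j ; Y_{2,-1}(Ω₂) = 0.01440 + 0.01922j ; Δ = -0.00655 - 0.00525j
  [+0]  conj(Y_{2,0})(Ω₁) = 0.35929 + 0.00000j ; Y_{2,0}(Ω₂) = -0.31448 + 0.00000j ; Δ = -0.11299 + 0.00000j
  [+1]  conj(Y_{2,1})(Ω₁) = 0.33835 + 0.08736j ; Y_{2,1}(Ω₂) = -0.01440 + 0.01922j ; Δ = -0.00655 + 0.00525j
  [+2]  conj(Y_{2,2})(Ω₁) = 0.09698 + 0.05366j ; Y_{2,2}(Ω₂) = -0.10849 - 0.37034j ; Δ = 0.00935 - 0.04174j
Total Σ_m = -0.10739 + 0.00000j. Multiply by 2.513274: -0.26990 + 0.00000j. P_2(cos γ) = -0.269900

-0.269900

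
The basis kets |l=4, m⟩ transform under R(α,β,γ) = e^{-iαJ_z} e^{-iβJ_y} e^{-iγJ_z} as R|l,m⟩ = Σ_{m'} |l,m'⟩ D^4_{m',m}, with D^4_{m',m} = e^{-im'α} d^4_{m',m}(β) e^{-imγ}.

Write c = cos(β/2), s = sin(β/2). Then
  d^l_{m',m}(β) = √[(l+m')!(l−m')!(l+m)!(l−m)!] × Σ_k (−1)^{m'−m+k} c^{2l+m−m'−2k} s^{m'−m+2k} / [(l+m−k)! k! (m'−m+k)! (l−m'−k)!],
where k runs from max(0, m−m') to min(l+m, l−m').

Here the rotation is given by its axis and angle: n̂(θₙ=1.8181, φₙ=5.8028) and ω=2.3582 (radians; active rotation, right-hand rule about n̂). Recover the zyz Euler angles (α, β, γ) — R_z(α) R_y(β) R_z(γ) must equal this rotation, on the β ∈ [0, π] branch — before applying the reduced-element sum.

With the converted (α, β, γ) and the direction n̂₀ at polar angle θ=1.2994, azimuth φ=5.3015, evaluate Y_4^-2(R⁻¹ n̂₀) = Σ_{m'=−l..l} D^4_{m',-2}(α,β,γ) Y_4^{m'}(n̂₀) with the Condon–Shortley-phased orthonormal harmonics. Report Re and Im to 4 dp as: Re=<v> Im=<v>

Axis–angle → zyz. n̂ = (sinθₙcosφₙ, sinθₙsinφₙ, cosθₙ) = (+0.859836, -0.448061, -0.244791), ω = 2.3582.
R = I cosω + sinω [n̂]ₓ + (1−cosω) n̂n̂ᵀ gives
  R = [+0.554620, -0.485479, -0.675801; -0.830970, -0.365522, -0.419383; -0.043419, +0.794168, -0.606145]
β = atan2(√(R₁₃²+R₂₃²), R₃₃) = 2.222001; α = atan2(R₂₃, R₁₃) mod 2π = 3.697001; γ = atan2(R₃₂, −R₃₁) mod 2π = 1.516179
Need the full column D^4_{m',-2} for m'=−4..4 at α=3.6970, β=2.2220, γ=1.5162.
cos(β/2)=0.443765, sin(β/2)=0.896143
d^4_{-4,-2}: single k=2 term ⇒ +0.032453;  D = +0.016730-0.027808i
d^4_{-3,-2}: k∈[1..2] ⇒ +0.011364 -0.139022 = -0.127659;  D = -0.001762-0.127646i
d^4_{-2,-2}: k∈[0..2] ⇒ +0.001504 -0.073596 +0.375158 = +0.303066;  D = -0.163343-0.255280i
d^4_{-1,-2}: k∈[0..2] ⇒ -0.012885 +0.262727 -0.714269 = -0.464427;  D = -0.418962-0.200408i
d^4_{0,-2}: k∈[0..2] ⇒ +0.058183 -0.632722 +0.967591 = +0.393053;  D = -0.390710+0.042850i
d^4_{1,-2}: k∈[0..2] ⇒ -0.175152 +1.071404 -0.873838 = +0.022414;  D = +0.017643-0.013824i
d^4_{2,-2}: k∈[0..2] ⇒ +0.375158 -1.223917 +0.415928 = -0.432831;  D = +0.148720-0.406479i
d^4_{3,-2}: k∈[0..1] ⇒ -0.566933 +0.770653 = +0.203719;  D = -0.041403-0.199467i
d^4_{4,-2}: single k=0 term ⇒ +0.539697;  D = +0.371837+0.391165i
Y_4^{m'}(θ=1.2994,φ=5.3015) and Σ D·Y over m':
  (+0.0167-0.0278i)·(-0.2696-0.2695i)  (-0.0018-0.1276i)·(-0.2943+0.0586i)  (-0.1633-0.2553i)·(+0.0590-0.1426i)  (-0.4190-0.2004i)·(-0.1695-0.2537i)  (-0.3907+0.0428i)·(+0.1084+0.0000i)  (+0.0176-0.0138i)·(+0.1695-0.2537i)  (+0.1487-0.4065i)·(+0.0590+0.1426i)  (-0.0414-0.1995i)·(+0.2943+0.0586i)  (+0.3718+0.3912i)·(-0.2696+0.2695i)
Y_4^-2(R⁻¹ n̂) = -0.212175+0.117559i

Re=-0.2122 Im=0.1176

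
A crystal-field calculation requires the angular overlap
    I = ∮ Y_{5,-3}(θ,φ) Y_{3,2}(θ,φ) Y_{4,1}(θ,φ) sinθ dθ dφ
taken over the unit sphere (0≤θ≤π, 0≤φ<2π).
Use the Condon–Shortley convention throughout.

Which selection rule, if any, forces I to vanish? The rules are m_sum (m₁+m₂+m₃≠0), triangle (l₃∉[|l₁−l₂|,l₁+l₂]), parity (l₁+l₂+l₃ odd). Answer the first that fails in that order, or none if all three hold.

azimuthal sum: -3 + 2 + 1 = 0  ✓
2 ≤ 4 ≤ 8 (triangle on l)  ✓
L = 5 + 3 + 4 = 12 (even)  ✓

none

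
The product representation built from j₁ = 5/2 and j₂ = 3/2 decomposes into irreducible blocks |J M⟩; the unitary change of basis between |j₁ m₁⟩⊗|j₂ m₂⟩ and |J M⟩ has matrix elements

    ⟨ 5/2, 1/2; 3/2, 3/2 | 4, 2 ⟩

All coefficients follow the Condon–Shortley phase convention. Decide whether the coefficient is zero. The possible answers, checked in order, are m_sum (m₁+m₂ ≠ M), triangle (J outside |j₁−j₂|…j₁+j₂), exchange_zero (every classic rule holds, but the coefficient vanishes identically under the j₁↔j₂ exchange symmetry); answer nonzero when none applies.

m-sum: m₁+m₂ = 1/2+3/2 = 2, M = 2  ✓
triangle: |j₁−j₂| = 1 ≤ J = 4 ≤ j₁+j₂ = 4  ✓
exchange: j₁≠j₂ or m₁≠m₂ — the exchange symmetry imposes no constraint here
value check: CG = +√(5/14) = +0.597614 ≠ 0

nonzero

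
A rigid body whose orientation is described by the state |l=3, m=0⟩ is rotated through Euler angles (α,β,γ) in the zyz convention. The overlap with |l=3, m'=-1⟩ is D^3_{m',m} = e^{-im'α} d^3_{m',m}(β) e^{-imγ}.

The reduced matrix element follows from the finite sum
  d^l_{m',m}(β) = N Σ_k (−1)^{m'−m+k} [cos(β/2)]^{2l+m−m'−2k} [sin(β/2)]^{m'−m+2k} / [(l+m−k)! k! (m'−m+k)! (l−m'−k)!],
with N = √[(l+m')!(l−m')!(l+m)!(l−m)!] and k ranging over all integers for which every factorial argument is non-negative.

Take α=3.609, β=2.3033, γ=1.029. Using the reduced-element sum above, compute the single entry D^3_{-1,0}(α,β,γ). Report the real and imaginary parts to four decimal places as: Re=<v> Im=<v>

Split into d^3_{-1,0}(β=2.3033) × two z-phases.
c=cos(2.303300/2)=0.406981, s=sin(2.303300/2)=0.913437; N=√[2·24·6·6]=41.569219
The bounds max(0,m−m')=1 and min(l+m,l−m')=3 give 3 terms
  k=1: (−1)^0·41.5692/(12)·0.4070^5·0.9134^1 = +0.035330
  k=2: (−1)^1·41.5692/(4)·0.4070^3·0.9134^3 = -0.533911
  k=3: (−1)^2·41.5692/(12)·0.4070^1·0.9134^5 = +0.896514
d^3_{-1,0}(2.3033) = +0.035330 -0.533911 +0.896514 = +0.397932
D = (-0.892739-0.450573i)·(+0.397932)·(+1.000000+0.000000i) = -0.355249-0.179297i

Re=-0.3552 Im=-0.1793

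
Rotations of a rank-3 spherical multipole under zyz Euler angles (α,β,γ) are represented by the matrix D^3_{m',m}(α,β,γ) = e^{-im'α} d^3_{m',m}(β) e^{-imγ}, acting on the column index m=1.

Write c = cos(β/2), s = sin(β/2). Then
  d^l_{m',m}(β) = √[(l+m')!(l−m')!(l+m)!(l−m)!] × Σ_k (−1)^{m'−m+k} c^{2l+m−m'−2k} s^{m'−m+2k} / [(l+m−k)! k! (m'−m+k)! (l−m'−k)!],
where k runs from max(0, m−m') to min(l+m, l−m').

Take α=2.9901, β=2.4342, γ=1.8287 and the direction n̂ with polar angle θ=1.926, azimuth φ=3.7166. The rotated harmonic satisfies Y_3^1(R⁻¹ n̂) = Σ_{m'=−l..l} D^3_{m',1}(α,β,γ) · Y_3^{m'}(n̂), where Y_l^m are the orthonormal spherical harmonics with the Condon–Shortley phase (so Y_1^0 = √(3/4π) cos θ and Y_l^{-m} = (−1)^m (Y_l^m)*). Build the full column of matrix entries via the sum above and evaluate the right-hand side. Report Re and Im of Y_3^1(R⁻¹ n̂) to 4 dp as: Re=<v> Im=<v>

Re=-0.3497 Im=-0.0708

Need the full column D^3_{m',1} for m'=−3..3 at α=2.9901, β=2.4342, γ=1.8287.
cos(β/2)=0.346368, sin(β/2)=0.938099
d^3_{-3,1}: single k=4 term ⇒ +0.359844;  D = +0.235208+0.272333i
d^3_{-2,1}: k∈[3..4] ⇒ +0.216964 -0.795757 = -0.578793;  D = +0.307883+0.490112i
d^3_{-1,1}: k∈[2..4] ⇒ +0.075997 -0.743291 +0.681540 = +0.014246;  D = +0.005671+0.013069i
d^3_{0,1}: k∈[1..3] ⇒ +0.016200 -0.356508 +0.871708 = +0.531400;  D = -0.135536-0.513825i
d^3_{1,1}: k∈[0..2] ⇒ +0.001727 -0.101330 +0.557469 = +0.457866;  D = +0.048630+0.455276i
d^3_{2,1}: k∈[0..1] ⇒ -0.014789 +0.216964 = +0.202175;  D = +0.009111-0.201970i
d^3_{3,1}: single k=0 term ⇒ +0.049056;  D = -0.009581+0.048111i
Y_3^{m'}(θ=1.926,φ=3.7166) and Σ D·Y over m':
  (+0.2352+0.2723i)·(+0.0528+0.3398i)  (+0.3079+0.4901i)·(-0.1276+0.2852i)  (+0.0057+0.0131i)·(+0.1005-0.0651i)  (-0.1355-0.5138i)·(+0.3109+0.0000i)  (+0.0486+0.4553i)·(-0.1005-0.0651i)  (+0.0091-0.2020i)·(-0.1276-0.2852i)  (-0.0096+0.0481i)·(-0.0528+0.3398i)
Y_3^1(R⁻¹ n̂) = -0.349724-0.070769i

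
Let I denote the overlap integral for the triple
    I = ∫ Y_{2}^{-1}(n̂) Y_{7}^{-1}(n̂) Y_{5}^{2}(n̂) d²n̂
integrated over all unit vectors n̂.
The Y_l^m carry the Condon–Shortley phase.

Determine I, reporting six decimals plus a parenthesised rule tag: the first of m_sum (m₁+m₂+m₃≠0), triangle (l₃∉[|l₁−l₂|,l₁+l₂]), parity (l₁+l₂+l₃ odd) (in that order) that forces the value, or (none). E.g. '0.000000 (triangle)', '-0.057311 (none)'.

Checks pass: Σm=0; 14 even; l₃=5∈[5,9].
(2·2+1)(2·7+1)(2·5+1) = 825
Δ: 4! 0! 10! / 15! → 1/15015
sum: t=2:+1/57600 = 1/57600
3j²(2 7 5; 0 0 0) = Δ·Π!·Σ² = 21/715  (sign -1)
sum: t=3:−1/181440 = -1/181440
3j²(2 7 5; -1 -1 2) = Δ·Π!·Σ² = 32/3003  (sign +1)
combine: 4πI² = 825·21/715·32/3003 = 480/1859
take √, sign -1: I = -0.14334284
No selection rule forces the value: the integral is nonzero (none).

-0.143343 (none)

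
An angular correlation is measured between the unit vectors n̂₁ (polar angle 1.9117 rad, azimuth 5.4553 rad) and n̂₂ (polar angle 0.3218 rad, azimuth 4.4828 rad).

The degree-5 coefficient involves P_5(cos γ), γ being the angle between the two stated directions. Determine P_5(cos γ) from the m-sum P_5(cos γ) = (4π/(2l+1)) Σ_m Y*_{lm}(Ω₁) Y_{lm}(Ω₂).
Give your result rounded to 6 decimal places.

-0.251390

Expand P_5 via completeness: Σ_{m} conj(Y_{5,m}) at Ω₁ times Y_{5,m} at Ω₂ —
  [-5]  conj(Y_{5,-5})(Ω₁) = -0.187085+0.289984i ; Y_{5,-5}(Ω₂) = -0.001339+0.000603i ; Δ = +0.000076-0.000501i
  [-4]  conj(Y_{5,-4})(Ω₁) = +0.381562-0.065478i ; Y_{5,-4}(Ω₂) = +0.008458+0.011070i ; Δ = +0.003952+0.003670i
  [-3]  conj(Y_{5,-3})(Ω₁) = -0.001385-0.001070i ; Y_{5,-3}(Ω₂) = +0.049387-0.059989i ; Δ = -0.000133+0.000030i
  [-2]  conj(Y_{5,-2})(Ω₁) = -0.028391-0.333305i ; Y_{5,-2}(Ω₂) = -0.245070-0.121169i ; Δ = -0.033428+0.085123i
  [-1]  conj(Y_{5,-1})(Ω₁) = -0.061776+0.067262i ; Y_{5,-1}(Ω₂) = -0.124700+0.533567i ; Δ = -0.028185-0.041349i
  [+0]  conj(Y_{5,0})(Ω₁) = -0.311339-0.000000i ; Y_{5,0}(Ω₂) = +0.336027+0.000000i ; Δ = -0.104618-0.000000i
  [+1]  conj(Y_{5,1})(Ω₁) = +0.061776+0.067262i ; Y_{5,1}(Ω₂) = +0.124700+0.533567i ; Δ = -0.028185+0.041349i
  [+2]  conj(Y_{5,2})(Ω₁) = -0.028391+0.333305i ; Y_{5,2}(Ω₂) = -0.245070+0.121169i ; Δ = -0.033428-0.085123i
  [+3]  conj(Y_{5,3})(Ω₁) = +0.001385-0.001070i ; Y_{5,3}(Ω₂) = -0.049387-0.059989i ; Δ = -0.000133-0.000030i
  [+4]  conj(Y_{5,4})(Ω₁) = +0.381562+0.065478i ; Y_{5,4}(Ω₂) = +0.008458-0.011070i ; Δ = +0.003952-0.003670i
  [+5]  conj(Y_{5,5})(Ω₁) = +0.187085+0.289984i ; Y_{5,5}(Ω₂) = +0.001339+0.000603i ; Δ = +0.000076+0.000501i
Total Σ_m = -0.220055-0.000000i. Multiply by 1.142397: -0.251390-0.000000i. P_5(cos γ) = -0.251390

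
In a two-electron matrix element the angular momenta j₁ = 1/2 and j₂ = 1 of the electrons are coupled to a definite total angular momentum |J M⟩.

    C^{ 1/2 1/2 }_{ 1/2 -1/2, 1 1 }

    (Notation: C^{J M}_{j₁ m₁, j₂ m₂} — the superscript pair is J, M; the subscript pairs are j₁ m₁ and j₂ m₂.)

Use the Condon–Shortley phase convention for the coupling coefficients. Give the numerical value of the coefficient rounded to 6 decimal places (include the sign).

−√(2/3) = -0.816497

triangle: 1!×0!×1!/3! = 1/6
(j±m)!: 0!×1!×2!×0!×1!×0! = 2
prefactor² = (2J+1)×Δ×N² = 2/3
  k=1: −1/(1!×0!×0!×1!×0!×0!) = -1
Σ = -1  ⇒  CG² = 2/3×(-1)² = 2/3
CG = −√(2/3) = -0.816497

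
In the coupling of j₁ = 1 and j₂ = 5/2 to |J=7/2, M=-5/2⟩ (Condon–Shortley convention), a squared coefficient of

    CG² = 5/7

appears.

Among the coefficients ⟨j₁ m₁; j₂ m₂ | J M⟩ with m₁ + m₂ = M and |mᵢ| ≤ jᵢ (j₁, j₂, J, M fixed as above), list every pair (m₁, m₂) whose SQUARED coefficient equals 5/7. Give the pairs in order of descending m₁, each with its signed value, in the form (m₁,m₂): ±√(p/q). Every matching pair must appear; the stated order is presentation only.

(-1,-3/2): +√(5/7)

Admissible pairs with m₁+m₂ = M = -5/2: (-1,-3/2), (0,-5/2)
  (m₁,m₂)=(0,-5/2): CG² = 2/7, CG = +√(2/7)
  (m₁,m₂)=(-1,-3/2): CG² = 5/7, CG = +√(5/7)   ← matches the target
Pairs with CG² = 5/7: (-1,-3/2): +√(5/7)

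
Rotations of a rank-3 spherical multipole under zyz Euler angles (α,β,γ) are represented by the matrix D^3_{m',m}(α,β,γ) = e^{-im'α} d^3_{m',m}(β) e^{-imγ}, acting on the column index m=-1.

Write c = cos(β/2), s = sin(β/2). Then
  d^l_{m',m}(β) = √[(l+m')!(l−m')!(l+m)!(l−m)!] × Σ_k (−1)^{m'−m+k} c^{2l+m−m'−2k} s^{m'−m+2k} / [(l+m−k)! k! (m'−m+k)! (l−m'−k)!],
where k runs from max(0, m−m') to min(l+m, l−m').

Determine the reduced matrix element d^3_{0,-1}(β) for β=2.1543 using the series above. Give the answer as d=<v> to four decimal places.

d=-0.1871

d^3_{0,-1}(β=2.1543) via the finite sum:
Half-angle: c=0.473840, s=0.880611. N=√(6·6·2·24)=41.569219
k: max(0,(-1)−(0))=0 … min(3+(-1),3−(0))=2
  k=0: (−1)^1·41.5692/(12)·0.4738^5·0.8806^1 = -0.072867
  k=1: (−1)^2·41.5692/(4)·0.4738^3·0.8806^3 = +0.755022
  k=2: (−1)^3·41.5692/(12)·0.4738^1·0.8806^5 = -0.869246
d^3_{0,-1}(2.1543) = -0.072867 +0.755022 -0.869246 = -0.187092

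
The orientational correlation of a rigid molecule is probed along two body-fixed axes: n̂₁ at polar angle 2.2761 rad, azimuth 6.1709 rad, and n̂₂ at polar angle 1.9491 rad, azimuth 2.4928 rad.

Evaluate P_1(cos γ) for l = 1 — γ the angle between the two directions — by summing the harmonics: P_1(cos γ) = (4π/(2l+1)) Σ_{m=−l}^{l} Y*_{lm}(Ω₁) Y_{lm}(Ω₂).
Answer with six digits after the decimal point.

-0.368729

Addition theorem: P_1(cos γ) = (4π/3) Σ_m Y*_{lm}(Ω₁) Y_{lm}(Ω₂), m = −1…1:
  m=-1: Y*=0.26141 - 0.02948j  Y=-0.25583 - 0.19400j  product -0.07259 - 0.04317j
  m=+0: Y*=-0.31674 + 0.00000j  Y=-0.18046 + 0.00000j  product 0.05716 + 0.00000j
  m=+1: Y*=-0.26141 - 0.02948j  Y=0.25583 - 0.19400j  product -0.07259 + 0.04317j
Accumulated sum -0.08803 + 0.00000j; after 4π/(2l+1) scaling, -0.36873 + 0.00000j ⇒ P_1 = -0.368729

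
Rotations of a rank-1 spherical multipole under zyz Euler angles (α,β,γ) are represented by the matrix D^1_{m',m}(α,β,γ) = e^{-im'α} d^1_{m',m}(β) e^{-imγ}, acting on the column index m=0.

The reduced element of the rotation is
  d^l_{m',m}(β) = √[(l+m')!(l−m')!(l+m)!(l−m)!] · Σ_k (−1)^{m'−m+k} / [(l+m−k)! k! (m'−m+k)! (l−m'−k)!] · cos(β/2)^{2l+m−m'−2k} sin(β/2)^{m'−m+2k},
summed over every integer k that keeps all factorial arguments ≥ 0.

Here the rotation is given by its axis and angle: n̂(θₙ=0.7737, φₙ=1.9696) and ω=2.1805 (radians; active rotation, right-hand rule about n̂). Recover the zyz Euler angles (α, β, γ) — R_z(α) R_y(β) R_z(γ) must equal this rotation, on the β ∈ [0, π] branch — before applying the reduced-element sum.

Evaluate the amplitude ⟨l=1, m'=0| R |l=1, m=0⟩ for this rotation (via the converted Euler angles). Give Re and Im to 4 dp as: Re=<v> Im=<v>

Axis–angle → zyz. n̂ = (sinθₙcosφₙ, sinθₙsinφₙ, cosθₙ) = (-0.271350, +0.643950, +0.715330), ω = 2.1805.
R = I cosω + sinω [n̂]ₓ + (1−cosω) n̂n̂ᵀ gives
  R = [-0.456831, -0.861234, +0.222668; +0.311646, +0.079499, +0.946867; -0.833176, +0.501951, +0.232083]
β = atan2(√(R₁₃²+R₂₃²), R₃₃) = 1.336578; α = atan2(R₂₃, R₁₃) mod 2π = 1.339830; γ = atan2(R₃₂, −R₃₁) mod 2π = 0.542223
Split into d^1_{0,0}(β=1.3366) × two z-phases.
With c≡cos(β/2)=0.784883 and s≡sin(β/2)=0.619644, N=[1·1·1·1]^{1/2}=1.000000
The bounds max(0,m−m')=0 and min(l+m,l−m')=1 give 2 terms
  k=0: (−1)^0·1.0000/(1)·0.7849^2·0.6196^0 = +0.616041
  k=1: (−1)^1·1.0000/(1)·0.7849^0·0.6196^2 = -0.383959
d^1_{0,0}(1.3366) = +0.616041 -0.383959 = +0.232083
Phases: e^{-i·(0)·1.3398}=+1.000000+0.000000i, e^{-i·(0)·0.5422}=+1.000000+0.000000i ⇒ D=+0.232083+0.000000i

Re=0.2321 Im=0.0000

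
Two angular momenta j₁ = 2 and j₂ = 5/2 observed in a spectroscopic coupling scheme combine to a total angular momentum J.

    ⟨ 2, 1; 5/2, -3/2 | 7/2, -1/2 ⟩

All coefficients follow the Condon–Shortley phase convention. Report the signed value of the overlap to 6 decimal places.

+√(121/315) = +0.619780

√[8·1!3!4!/9! · 3!1!1!4!3!4!] = √(2304/35)
  +(−1)^0/∏(0,1,1,1,2,3)! = 1/12  (running 1/12)
  +(−1)^1/∏(1,0,0,0,3,4)! = -1/144  (running 11/144)
⟨..|..⟩ = √(2304/35)·(11/144) = +0.619780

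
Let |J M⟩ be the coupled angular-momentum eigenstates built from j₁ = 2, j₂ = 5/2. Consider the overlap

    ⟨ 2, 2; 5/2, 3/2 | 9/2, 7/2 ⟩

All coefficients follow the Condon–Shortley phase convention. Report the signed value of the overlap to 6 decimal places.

j₁+j₂−J=0  J+j₁−j₂=4  J−j₁+j₂=5  j₁+j₂+J+1=10
(j₁±m₁, j₂±m₂, J±M) = (4,0,4,1,8,1)
P² = 184320
sum k=0..0:
  [0] +1/576 = 1/576
S = 1/576
C² = P²·S² = 5/9 ; C = +0.745356

+0.745356  (= +√(5/9))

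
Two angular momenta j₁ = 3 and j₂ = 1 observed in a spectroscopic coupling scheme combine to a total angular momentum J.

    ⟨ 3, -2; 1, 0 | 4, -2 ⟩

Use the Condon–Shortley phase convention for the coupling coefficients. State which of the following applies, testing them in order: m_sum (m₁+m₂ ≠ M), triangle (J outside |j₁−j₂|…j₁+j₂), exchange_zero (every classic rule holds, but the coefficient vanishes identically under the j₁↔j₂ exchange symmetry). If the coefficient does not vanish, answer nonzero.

m-sum: m₁+m₂ = -2+0 = -2, M = -2  ✓
triangle: |j₁−j₂| = 2 ≤ J = 4 ≤ j₁+j₂ = 4  ✓
exchange: j₁≠j₂ or m₁≠m₂ — the exchange symmetry imposes no constraint here
value check: CG = +√(3/7) = +0.654654 ≠ 0

nonzero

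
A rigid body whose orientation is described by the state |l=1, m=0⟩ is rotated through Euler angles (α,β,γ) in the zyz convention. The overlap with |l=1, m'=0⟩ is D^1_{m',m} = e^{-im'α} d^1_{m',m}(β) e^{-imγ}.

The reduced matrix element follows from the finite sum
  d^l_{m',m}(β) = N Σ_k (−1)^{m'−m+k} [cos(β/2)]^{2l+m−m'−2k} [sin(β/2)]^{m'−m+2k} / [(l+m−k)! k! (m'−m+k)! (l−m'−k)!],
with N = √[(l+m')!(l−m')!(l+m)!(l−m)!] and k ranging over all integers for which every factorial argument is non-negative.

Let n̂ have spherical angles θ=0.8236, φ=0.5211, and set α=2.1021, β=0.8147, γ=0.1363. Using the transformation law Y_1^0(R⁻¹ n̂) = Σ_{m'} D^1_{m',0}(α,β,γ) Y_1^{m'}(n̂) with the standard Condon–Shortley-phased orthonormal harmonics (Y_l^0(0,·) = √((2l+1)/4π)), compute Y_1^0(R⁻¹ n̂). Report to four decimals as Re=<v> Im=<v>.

Need the full column D^1_{m',0} for m'=−1..1 at α=2.1021, β=0.8147, γ=0.1363.
cos(β/2)=0.918174, sin(β/2)=0.396178
d^1_{-1,0}: single k=1 term ⇒ +0.514434;  D = -0.260642+0.443518i
d^1_{0,0}: k∈[0..1] ⇒ +0.843043 -0.156957 = +0.686087;  D = +0.686087+0.000000i
d^1_{1,0}: single k=0 term ⇒ -0.514434;  D = +0.260642+0.443518i
Y_1^{m'}(θ=0.8236,φ=0.5211) and Σ D·Y over m':
  (-0.2606+0.4435i)·(+0.2198-0.1262i)  (+0.6861+0.0000i)·(+0.3320+0.0000i)  (+0.2606+0.4435i)·(-0.2198-0.1262i)
Y_1^0(R⁻¹ n̂) = +0.225152+0.000000i

Re=0.2252 Im=0.0000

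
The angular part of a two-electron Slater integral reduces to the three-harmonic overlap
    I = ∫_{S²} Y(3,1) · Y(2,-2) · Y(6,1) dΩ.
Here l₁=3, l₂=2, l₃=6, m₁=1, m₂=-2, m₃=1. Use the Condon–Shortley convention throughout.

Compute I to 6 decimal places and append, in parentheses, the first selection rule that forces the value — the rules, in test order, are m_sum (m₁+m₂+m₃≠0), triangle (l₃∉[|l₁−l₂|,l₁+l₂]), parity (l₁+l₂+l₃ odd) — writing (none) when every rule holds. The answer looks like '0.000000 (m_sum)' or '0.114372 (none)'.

0.000000 (triangle)

triangle: need 1≤l₃≤5, have 6; I=0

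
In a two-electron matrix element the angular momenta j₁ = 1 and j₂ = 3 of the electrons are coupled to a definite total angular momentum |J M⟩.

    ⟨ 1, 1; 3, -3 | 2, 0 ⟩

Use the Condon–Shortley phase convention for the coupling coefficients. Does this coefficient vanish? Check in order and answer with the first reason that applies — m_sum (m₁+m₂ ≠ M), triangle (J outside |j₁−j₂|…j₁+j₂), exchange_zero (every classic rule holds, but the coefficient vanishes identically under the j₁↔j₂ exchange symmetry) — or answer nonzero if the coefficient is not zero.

m-sum: m₁+m₂ = 1+(-3) = -2, M = 0  ✗ ⇒ coefficient is 0

m_sum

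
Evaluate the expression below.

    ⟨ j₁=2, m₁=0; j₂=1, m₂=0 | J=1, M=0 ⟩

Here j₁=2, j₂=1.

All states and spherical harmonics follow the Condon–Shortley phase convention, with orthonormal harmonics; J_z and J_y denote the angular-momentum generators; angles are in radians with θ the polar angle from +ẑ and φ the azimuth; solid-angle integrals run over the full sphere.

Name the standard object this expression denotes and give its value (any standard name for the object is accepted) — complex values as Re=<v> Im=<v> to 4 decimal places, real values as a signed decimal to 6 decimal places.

Clebsch–Gordan coefficient, −√(2/5) ≈ -0.632456

This is a Clebsch–Gordan (vector-coupling) coefficient.
√[3·2!2!0!/5! · 2!2!1!1!1!1!] = √(2/5)
  +(−1)^1/∏(1,1,1,0,1,0)! = -1  (running -1)
⟨..|..⟩ = √(2/5)·(-1) = -0.632456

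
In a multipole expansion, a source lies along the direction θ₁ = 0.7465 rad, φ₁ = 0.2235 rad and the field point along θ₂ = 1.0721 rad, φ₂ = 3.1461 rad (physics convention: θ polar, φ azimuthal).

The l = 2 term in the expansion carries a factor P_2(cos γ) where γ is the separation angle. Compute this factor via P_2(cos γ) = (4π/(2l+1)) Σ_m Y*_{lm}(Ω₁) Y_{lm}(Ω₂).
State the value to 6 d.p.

Expand P_2 via completeness: Σ_{m} conj(Y_{2,m}) at Ω₁ times Y_{2,m} at Ω₂ —
  m=-2: (+0.160626+0.076998i) × (+0.297901-0.002686i) = +0.048057+0.022506i  (running Σ = +0.048057+0.022506i)
  m=-1: (+0.375527+0.085356i) × (-0.324490+0.001463i) = -0.121980-0.027148i  (running Σ = -0.073922-0.004642i)
  m=0: (+0.194463-0.000000i) × (-0.098951+0.000000i) = -0.019242+0.000000i  (running Σ = -0.093165-0.004642i)
  m=1: (-0.375527+0.085356i) × (+0.324490+0.001463i) = -0.121980+0.027148i  (running Σ = -0.215145+0.022506i)
  m=2: (+0.160626-0.076998i) × (+0.297901+0.002686i) = +0.048057-0.022506i  (running Σ = -0.167087+0.000000i)
Accumulated sum -0.167087+0.000000i; after 4π/(2l+1) scaling, -0.419936+0.000000i ⇒ P_2 = -0.419936

-0.419936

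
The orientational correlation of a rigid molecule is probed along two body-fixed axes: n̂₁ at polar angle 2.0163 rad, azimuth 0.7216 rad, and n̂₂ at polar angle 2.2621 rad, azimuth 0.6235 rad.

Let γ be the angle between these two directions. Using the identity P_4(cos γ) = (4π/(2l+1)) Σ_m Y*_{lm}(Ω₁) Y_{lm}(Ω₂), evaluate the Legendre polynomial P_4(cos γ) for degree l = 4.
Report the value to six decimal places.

0.690457

Expand P_4 via completeness: Σ_{m} conj(Y_{4,m}) at Ω₁ times Y_{4,m} at Ω₂ —
  m=-4: (-0.283944, 0.074075) × (-0.124336, -0.094049) = (0.042271, 0.017494)  (running Σ = (0.042271, 0.017494))
  m=-3: (0.221825, -0.328449) × (0.107732, 0.348635) = (0.138406, 0.041951)  (running Σ = (0.180678, 0.059446))
  m=-2: (0.010392, 0.081003) × (0.116568, -0.347335) = (0.029347, 0.005833)  (running Σ = (0.210024, 0.065279))
  m=-1: (0.234813, 0.206613) × (0.029199, -0.021000) = (0.011195, 0.001102)  (running Σ = (0.221219, 0.066380))
  m=0: (-0.144270, -0.000000) × (-0.360883, 0.000000) = (0.052065, 0.000000)  (running Σ = (0.273284, 0.066380))
  m=1: (-0.234813, 0.206613) × (-0.029199, -0.021000) = (0.011195, -0.001102)  (running Σ = (0.284479, 0.065279))
  m=2: (0.010392, -0.081003) × (0.116568, 0.347335) = (0.029347, -0.005833)  (running Σ = (0.313826, 0.059446))
  m=3: (-0.221825, -0.328449) × (-0.107732, 0.348635) = (0.138406, -0.041951)  (running Σ = (0.452232, 0.017494))
  m=4: (-0.283944, -0.074075) × (-0.124336, 0.094049) = (0.042271, -0.017494)  (running Σ = (0.494503, -0.000000))
Total Σ_m = (0.494503, -0.000000). Multiply by 1.396263: (0.690457, -0.000000). P_4(cos γ) = 0.690457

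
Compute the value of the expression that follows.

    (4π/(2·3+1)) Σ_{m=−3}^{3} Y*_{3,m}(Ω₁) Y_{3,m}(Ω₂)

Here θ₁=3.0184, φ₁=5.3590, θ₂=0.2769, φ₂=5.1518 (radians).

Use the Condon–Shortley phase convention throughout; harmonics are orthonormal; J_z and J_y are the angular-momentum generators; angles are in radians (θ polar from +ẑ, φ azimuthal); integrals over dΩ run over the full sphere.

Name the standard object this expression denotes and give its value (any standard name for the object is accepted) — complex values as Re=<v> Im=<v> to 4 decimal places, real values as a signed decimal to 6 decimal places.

This sum is the spherical-harmonic addition theorem: it equals the Legendre polynomial P_l(cos γ) of the angle γ between the two directions.
Summing Y*_{l m}(θ₁,φ₁)·Y_{l m}(θ₂,φ₂) over m ∈ [−3, 3]; prefactor 4π/(2·3+1) = 1.795196:
  [-3]  conj(Y_{3,-3})(Ω₁) = -0.000722-0.000279i ; Y_{3,-3}(Ω₂) = -0.008254-0.002130i ; Δ = +0.000005+0.000004i
  [-2]  conj(Y_{3,-2})(Ω₁) = +0.004197+0.014729i ; Y_{3,-2}(Ω₂) = -0.046877+0.056569i ; Δ = -0.001030-0.000453i
  [-1]  conj(Y_{3,-1})(Ω₁) = +0.093899-0.124391i ; Y_{3,-1}(Ω₂) = +0.136293+0.289948i ; Δ = +0.048865+0.010272i
  [+0]  conj(Y_{3,0})(Ω₁) = -0.712735-0.000000i ; Y_{3,0}(Ω₂) = +0.583789+0.000000i ; Δ = -0.416087-0.000000i
  [+1]  conj(Y_{3,1})(Ω₁) = -0.093899-0.124391i ; Y_{3,1}(Ω₂) = -0.136293+0.289948i ; Δ = +0.048865-0.010272i
  [+2]  conj(Y_{3,2})(Ω₁) = +0.004197-0.014729i ; Y_{3,2}(Ω₂) = -0.046877-0.056569i ; Δ = -0.001030+0.000453i
  [+3]  conj(Y_{3,3})(Ω₁) = +0.000722-0.000279i ; Y_{3,3}(Ω₂) = +0.008254-0.002130i ; Δ = +0.000005-0.000004i
Σ over m = -0.320407-0.000000i; ×(4π/7) → -0.575193-0.000000i. Real part: -0.575193

Legendre polynomial (addition theorem), -0.575193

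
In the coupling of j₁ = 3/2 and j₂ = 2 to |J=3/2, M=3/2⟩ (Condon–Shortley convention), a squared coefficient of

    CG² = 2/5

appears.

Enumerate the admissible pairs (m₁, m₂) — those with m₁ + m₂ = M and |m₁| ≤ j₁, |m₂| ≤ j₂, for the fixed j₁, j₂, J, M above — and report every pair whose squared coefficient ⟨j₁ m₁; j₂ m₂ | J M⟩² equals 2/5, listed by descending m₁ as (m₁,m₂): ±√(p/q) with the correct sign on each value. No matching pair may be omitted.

(1/2,1): −√(2/5); (-1/2,2): +√(2/5)

Admissible pairs with m₁+m₂ = M = 3/2: (-1/2,2), (1/2,1), (3/2,0)
  (m₁,m₂)=(3/2,0): CG² = 1/5, CG = +√(1/5)
  (m₁,m₂)=(1/2,1): CG² = 2/5, CG = −√(2/5)   ← matches the target
  (m₁,m₂)=(-1/2,2): CG² = 2/5, CG = +√(2/5)   ← matches the target
Pairs with CG² = 2/5: (1/2,1): −√(2/5); (-1/2,2): +√(2/5)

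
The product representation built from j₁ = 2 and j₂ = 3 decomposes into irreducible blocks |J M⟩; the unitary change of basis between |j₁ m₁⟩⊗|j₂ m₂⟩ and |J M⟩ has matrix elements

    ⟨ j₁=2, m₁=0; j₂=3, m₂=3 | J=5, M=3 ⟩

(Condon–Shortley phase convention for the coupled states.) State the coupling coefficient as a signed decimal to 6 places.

+√(2/15) ≈ +0.365148

j₁+j₂−J=0  J+j₁−j₂=4  J−j₁+j₂=6  j₁+j₂+J+1=11
(j₁±m₁, j₂±m₂, J±M) = (2,2,6,0,8,2)
P² = 1105920
sum k=0..0:
  [0] +1/2880 = 1/2880
S = 1/2880
C² = P²·S² = 2/15 ; C = +0.365148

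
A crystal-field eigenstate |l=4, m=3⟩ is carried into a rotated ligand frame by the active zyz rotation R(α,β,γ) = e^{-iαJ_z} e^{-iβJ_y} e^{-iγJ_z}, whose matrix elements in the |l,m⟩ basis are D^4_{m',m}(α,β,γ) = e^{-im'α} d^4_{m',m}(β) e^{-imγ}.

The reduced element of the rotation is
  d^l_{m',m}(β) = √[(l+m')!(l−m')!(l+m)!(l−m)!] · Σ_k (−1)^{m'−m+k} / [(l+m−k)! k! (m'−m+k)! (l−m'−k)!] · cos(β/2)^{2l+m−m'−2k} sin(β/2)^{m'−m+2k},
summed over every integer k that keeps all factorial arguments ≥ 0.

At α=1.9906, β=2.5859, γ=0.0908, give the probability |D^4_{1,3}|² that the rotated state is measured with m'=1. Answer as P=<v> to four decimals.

First d^4_{1,3}(β=2.5859), then the phase factors e^{-i(1)α} and e^{-i(3)γ}:
With c≡cos(β/2)=0.274285 and s≡sin(β/2)=0.961648, N=[120·6·5040·1]^{1/2}=1904.940944
k: max(0,(3)−(1))=2 … min(4+(3),4−(1))=3
  k=2: (−1)^0·1904.9409/(240)·0.2743^6·0.9616^2 = +0.003125
  k=3: (−1)^1·1904.9409/(144)·0.2743^4·0.9616^4 = -0.064032
d^4_{1,3}(2.5859) = +0.003125 -0.064032 = -0.060906
|D^4_{1,3}|² = |d^4_{1,3}(β)|² = (-0.060906)² = 0.003710 (the z-rotation phases have unit modulus)

P=0.0037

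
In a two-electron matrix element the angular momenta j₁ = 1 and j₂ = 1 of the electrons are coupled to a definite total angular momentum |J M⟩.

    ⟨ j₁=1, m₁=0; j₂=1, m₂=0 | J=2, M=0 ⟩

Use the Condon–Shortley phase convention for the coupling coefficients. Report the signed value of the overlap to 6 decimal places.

+0.816497

√[5·0!2!2!/5! · 1!1!1!1!2!2!] = √(2/3)
  +(−1)^0/∏(0,0,1,1,1,1)! = 1  (running 1)
⟨..|..⟩ = √(2/3)·(1) = +0.816497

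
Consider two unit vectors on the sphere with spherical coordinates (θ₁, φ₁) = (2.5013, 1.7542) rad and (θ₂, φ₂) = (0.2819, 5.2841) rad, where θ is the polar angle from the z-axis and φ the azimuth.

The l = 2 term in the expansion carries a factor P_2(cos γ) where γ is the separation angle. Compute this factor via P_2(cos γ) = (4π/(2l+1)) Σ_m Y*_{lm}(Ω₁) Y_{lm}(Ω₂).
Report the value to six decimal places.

Summing Y*_{l m}(θ₁,φ₁)·Y_{l m}(θ₂,φ₂) over m ∈ [−2, 2]; prefactor 4π/(2·2+1) = 2.513274:
  [-2]  conj(Y_{2,-2})(Ω₁) = -0.128699-0.049445i ; Y_{2,-2}(Ω₂) = -0.012390+0.027203i ; Δ = +0.002940-0.002888i
  [-1]  conj(Y_{2,-1})(Ω₁) = +0.067502-0.363914i ; Y_{2,-1}(Ω₂) = +0.111691+0.173599i ; Δ = +0.070715-0.028928i
  [+0]  conj(Y_{2,0})(Ω₁) = +0.293072-0.000000i ; Y_{2,0}(Ω₂) = +0.557564+0.000000i ; Δ = +0.163406+0.000000i
  [+1]  conj(Y_{2,1})(Ω₁) = -0.067502-0.363914i ; Y_{2,1}(Ω₂) = -0.111691+0.173599i ; Δ = +0.070715+0.028928i
  [+2]  conj(Y_{2,2})(Ω₁) = -0.128699+0.049445i ; Y_{2,2}(Ω₂) = -0.012390-0.027203i ; Δ = +0.002940+0.002888i
Total Σ_m = +0.310714-0.000000i. Multiply by 2.513274: +0.780911-0.000000i. P_2(cos γ) = 0.780911

0.780911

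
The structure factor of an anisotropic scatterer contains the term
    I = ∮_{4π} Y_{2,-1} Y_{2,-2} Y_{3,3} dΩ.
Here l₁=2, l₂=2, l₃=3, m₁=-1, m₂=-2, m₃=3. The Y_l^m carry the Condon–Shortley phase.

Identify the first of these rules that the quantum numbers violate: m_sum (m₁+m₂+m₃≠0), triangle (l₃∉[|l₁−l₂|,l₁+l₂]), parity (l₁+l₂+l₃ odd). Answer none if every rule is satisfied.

azimuthal sum: -1 − 2 + 3 = 0  ✓
0 ≤ 3 ≤ 4 (triangle on l)  ✓
L = 2 + 2 + 3 = 7 (odd)  ✗

parity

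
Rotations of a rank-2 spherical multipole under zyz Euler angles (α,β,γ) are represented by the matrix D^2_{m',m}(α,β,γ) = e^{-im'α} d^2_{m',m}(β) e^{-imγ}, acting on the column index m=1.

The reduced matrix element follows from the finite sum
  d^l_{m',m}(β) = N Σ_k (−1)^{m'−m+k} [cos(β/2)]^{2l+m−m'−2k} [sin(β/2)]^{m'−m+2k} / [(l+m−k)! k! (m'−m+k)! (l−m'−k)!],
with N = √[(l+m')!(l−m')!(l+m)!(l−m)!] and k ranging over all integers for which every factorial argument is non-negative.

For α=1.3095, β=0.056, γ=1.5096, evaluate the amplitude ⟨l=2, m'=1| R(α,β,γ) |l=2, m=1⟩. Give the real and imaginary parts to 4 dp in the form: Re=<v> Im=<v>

Re=-0.9447 Im=-0.3157

Split into d^2_{1,1}(β=0.0560) × two z-phases.
With c≡cos(β/2)=0.999608 and s≡sin(β/2)=0.027996, N=[6·1·6·1]^{1/2}=6.000000
k∈{0,1} keeps every argument non-negative
  k=0: (−1)^0·6.0000/(6)·0.9996^4·0.0280^0 = +0.998433
  k=1: (−1)^1·6.0000/(2)·0.9996^2·0.0280^2 = -0.002350
d^2_{1,1}(0.0560) = +0.998433 -0.002350 = +0.996083
Phases: e^{-i·(1)·1.3095}=+0.258333-0.966056i, e^{-i·(1)·1.5096}=+0.061158-0.998128i ⇒ D=-0.944734-0.315690i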